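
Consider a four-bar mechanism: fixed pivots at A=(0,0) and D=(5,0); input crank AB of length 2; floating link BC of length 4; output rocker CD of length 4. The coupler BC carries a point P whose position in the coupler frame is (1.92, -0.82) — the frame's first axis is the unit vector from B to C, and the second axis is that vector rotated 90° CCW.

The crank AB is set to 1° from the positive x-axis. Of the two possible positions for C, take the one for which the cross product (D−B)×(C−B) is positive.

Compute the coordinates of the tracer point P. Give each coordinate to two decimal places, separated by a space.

A=(0,0), D=(5.00,0)
B = A + 2.00·(cos1°, sin1°) = (1.9997, 0.0349)
|BD| = 3.0005
circle(B,4.00) ∩ circle(D,4.00): a=1.5003, h=3.7080
  candidates: C₊=(3.5430,3.7252) cross=11.126; C₋=(3.4567,-3.6903) cross=-11.126
  mode + wants cross > 0 → take C=(3.5430,3.7252) (cross=11.126)
ex = (C−B)/|BC| = (0.3858,0.9226); ey = (-0.9226,0.3858)
P = B + 1.92·ex + -0.82·ey = (3.4970,1.4899)

3.50 1.49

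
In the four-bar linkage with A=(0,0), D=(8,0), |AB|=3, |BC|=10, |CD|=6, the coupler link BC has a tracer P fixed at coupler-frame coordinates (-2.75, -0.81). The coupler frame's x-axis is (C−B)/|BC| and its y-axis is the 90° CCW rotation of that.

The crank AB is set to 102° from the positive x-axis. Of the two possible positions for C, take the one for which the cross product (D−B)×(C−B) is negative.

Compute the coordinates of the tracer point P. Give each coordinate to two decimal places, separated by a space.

A=(0,0), D=(8.00,0)
B = A + 3.00·(cos102°, sin102°) = (-0.6237, 2.9344)
|BD| = 9.1093
circle(B,10.00) ∩ circle(D,6.00): a=8.0675, h=5.9089
  candidates: C₊=(8.9172,5.9295) cross=53.826; C₋=(5.1103,-5.2583) cross=-53.826
  mode - wants cross < 0 → take C=(5.1103,-5.2583) (cross=-53.826)
ex = (C−B)/|BC| = (0.5734,-0.8193); ey = (0.8193,0.5734)
P = B + -2.75·ex + -0.81·ey = (-2.8642,4.7230)

-2.86 4.72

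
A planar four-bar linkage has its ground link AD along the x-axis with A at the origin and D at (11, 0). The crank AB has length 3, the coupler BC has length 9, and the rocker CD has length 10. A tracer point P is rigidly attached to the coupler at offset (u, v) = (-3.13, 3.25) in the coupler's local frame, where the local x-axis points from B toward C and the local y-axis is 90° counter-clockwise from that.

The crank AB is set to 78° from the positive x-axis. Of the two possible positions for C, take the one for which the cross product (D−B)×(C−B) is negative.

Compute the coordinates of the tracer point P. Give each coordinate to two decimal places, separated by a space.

3.00 6.77

A=(0,0), D=(11.00,0)
B = A + 3.00·(cos78°, sin78°) = (0.6237, 2.9344)
|BD| = 10.7832
circle(B,9.00) ∩ circle(D,10.00): a=4.5106, h=7.7881
  candidates: C₊=(7.0835,9.2011) cross=83.981; C₋=(2.8447,-5.7872) cross=-83.981
  mode - wants cross < 0 → take C=(2.8447,-5.7872) (cross=-83.981)
ex = (C−B)/|BC| = (0.2468,-0.9691); ey = (0.9691,0.2468)
P = B + -3.13·ex + 3.25·ey = (3.0008,6.7697)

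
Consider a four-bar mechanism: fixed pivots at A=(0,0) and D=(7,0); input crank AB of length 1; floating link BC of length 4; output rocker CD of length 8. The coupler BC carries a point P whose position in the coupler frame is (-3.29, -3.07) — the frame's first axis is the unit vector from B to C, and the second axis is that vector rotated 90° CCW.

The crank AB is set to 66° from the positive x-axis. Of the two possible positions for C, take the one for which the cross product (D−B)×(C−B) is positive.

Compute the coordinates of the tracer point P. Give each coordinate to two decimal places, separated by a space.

A=(0,0), D=(7.00,0)
B = A + 1.00·(cos66°, sin66°) = (0.4067, 0.9135)
|BD| = 6.6563
circle(B,4.00) ∩ circle(D,8.00): a=-0.2775, h=3.9904
  candidates: C₊=(0.6795,4.9042) cross=26.561; C₋=(-0.4158,-3.0010) cross=-26.561
  mode + wants cross > 0 → take C=(0.6795,4.9042) (cross=26.561)
ex = (C−B)/|BC| = (0.0682,0.9977); ey = (-0.9977,0.0682)
P = B + -3.29·ex + -3.07·ey = (3.2452,-2.5782)

3.25 -2.58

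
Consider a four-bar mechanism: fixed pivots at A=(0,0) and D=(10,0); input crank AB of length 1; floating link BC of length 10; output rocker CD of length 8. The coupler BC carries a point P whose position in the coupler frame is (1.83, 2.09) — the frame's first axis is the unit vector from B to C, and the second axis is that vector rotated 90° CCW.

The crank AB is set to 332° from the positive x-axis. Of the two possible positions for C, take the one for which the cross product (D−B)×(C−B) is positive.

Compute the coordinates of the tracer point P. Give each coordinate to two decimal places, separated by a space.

0.36 2.26

A=(0,0), D=(10.00,0)
B = A + 1.00·(cos332°, sin332°) = (0.8829, -0.4695)
|BD| = 9.1291
circle(B,10.00) ∩ circle(D,8.00): a=6.5363, h=7.5682
  candidates: C₊=(7.0214,7.4248) cross=69.091; C₋=(7.7998,-7.6915) cross=-69.091
  mode + wants cross > 0 → take C=(7.0214,7.4248) (cross=69.091)
ex = (C−B)/|BC| = (0.6138,0.7894); ey = (-0.7894,0.6138)
P = B + 1.83·ex + 2.09·ey = (0.3564,2.2581)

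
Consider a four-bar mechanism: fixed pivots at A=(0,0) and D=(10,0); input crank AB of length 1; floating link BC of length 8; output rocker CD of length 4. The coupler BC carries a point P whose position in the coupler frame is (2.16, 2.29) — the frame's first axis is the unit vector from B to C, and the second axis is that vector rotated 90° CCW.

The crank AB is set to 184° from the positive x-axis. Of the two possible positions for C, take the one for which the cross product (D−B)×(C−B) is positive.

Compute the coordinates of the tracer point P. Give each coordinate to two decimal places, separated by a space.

A=(0,0), D=(10.00,0)
B = A + 1.00·(cos184°, sin184°) = (-0.9976, -0.0698)
|BD| = 10.9978
circle(B,8.00) ∩ circle(D,4.00): a=7.6812, h=2.2361
  candidates: C₊=(6.6692,2.2150) cross=24.592; C₋=(6.6976,-2.2570) cross=-24.592
  mode + wants cross > 0 → take C=(6.6692,2.2150) (cross=24.592)
ex = (C−B)/|BC| = (0.9584,0.2856); ey = (-0.2856,0.9584)
P = B + 2.16·ex + 2.29·ey = (0.4185,2.7417)

0.42 2.74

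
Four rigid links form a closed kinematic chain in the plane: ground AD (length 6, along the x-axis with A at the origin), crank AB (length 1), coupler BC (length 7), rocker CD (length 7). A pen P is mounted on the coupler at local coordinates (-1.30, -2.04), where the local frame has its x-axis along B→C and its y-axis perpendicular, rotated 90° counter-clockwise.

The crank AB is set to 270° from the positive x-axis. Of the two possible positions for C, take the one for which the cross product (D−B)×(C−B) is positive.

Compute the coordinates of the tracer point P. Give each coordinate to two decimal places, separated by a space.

1.59 -2.82

A=(0,0), D=(6.00,0)
B = A + 1.00·(cos270°, sin270°) = (-0.0000, -1.0000)
|BD| = 6.0828
circle(B,7.00) ∩ circle(D,7.00): a=3.0414, h=6.3048
  candidates: C₊=(1.9635,5.7190) cross=38.350; C₋=(4.0365,-6.7190) cross=-38.350
  mode + wants cross > 0 → take C=(1.9635,5.7190) (cross=38.350)
ex = (C−B)/|BC| = (0.2805,0.9599); ey = (-0.9599,0.2805)
P = B + -1.30·ex + -2.04·ey = (1.5935,-2.8200)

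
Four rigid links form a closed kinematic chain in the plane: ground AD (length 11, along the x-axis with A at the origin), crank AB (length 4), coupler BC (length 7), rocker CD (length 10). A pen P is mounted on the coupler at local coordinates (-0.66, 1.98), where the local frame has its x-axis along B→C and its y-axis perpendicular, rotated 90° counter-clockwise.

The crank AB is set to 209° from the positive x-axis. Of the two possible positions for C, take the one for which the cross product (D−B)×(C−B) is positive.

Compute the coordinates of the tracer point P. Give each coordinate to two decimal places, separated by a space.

A=(0,0), D=(11.00,0)
B = A + 4.00·(cos209°, sin209°) = (-3.4985, -1.9392)
|BD| = 14.6276
circle(B,7.00) ∩ circle(D,10.00): a=5.5705, h=4.2390
  candidates: C₊=(1.4609,3.0009) cross=62.007; C₋=(2.5849,-5.4023) cross=-62.007
  mode + wants cross > 0 → take C=(1.4609,3.0009) (cross=62.007)
ex = (C−B)/|BC| = (0.7085,0.7057); ey = (-0.7057,0.7085)
P = B + -0.66·ex + 1.98·ey = (-5.3634,-1.0022)

-5.36 -1.00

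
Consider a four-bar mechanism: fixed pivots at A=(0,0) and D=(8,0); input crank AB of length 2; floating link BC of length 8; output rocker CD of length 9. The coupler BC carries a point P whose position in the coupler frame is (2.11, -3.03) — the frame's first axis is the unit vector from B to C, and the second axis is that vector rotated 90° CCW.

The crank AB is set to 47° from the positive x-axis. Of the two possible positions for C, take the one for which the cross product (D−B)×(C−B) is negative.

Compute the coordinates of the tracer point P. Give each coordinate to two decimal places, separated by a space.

A=(0,0), D=(8.00,0)
B = A + 2.00·(cos47°, sin47°) = (1.3640, 1.4627)
|BD| = 6.7953
circle(B,8.00) ∩ circle(D,9.00): a=2.1468, h=7.7066
  candidates: C₊=(5.1193,8.5265) cross=52.368; C₋=(1.8016,-6.5253) cross=-52.368
  mode - wants cross < 0 → take C=(1.8016,-6.5253) (cross=-52.368)
ex = (C−B)/|BC| = (0.0547,-0.9985); ey = (0.9985,0.0547)
P = B + 2.11·ex + -3.03·ey = (-1.5461,-0.8099)

-1.55 -0.81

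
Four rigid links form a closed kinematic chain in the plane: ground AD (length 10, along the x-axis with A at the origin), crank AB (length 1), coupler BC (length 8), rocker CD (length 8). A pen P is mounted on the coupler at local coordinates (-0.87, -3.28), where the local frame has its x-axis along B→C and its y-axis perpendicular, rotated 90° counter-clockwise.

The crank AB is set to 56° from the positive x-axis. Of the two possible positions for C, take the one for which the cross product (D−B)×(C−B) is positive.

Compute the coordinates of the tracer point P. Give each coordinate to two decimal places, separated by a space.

A=(0,0), D=(10.00,0)
B = A + 1.00·(cos56°, sin56°) = (0.5592, 0.8290)
|BD| = 9.4771
circle(B,8.00) ∩ circle(D,8.00): a=4.7386, h=6.4456
  candidates: C₊=(5.8434,6.8354) cross=61.086; C₋=(4.7157,-6.0064) cross=-61.086
  mode + wants cross > 0 → take C=(5.8434,6.8354) (cross=61.086)
ex = (C−B)/|BC| = (0.6605,0.7508); ey = (-0.7508,0.6605)
P = B + -0.87·ex + -3.28·ey = (2.4471,-1.9907)

2.45 -1.99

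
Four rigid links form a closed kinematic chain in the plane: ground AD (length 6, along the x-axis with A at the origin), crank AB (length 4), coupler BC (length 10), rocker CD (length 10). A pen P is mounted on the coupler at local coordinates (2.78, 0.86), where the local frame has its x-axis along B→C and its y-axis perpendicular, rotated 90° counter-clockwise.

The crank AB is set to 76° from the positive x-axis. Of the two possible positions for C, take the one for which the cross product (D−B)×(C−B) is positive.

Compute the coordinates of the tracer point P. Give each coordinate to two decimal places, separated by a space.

A=(0,0), D=(6.00,0)
B = A + 4.00·(cos76°, sin76°) = (0.9677, 3.8812)
|BD| = 6.3551
circle(B,10.00) ∩ circle(D,10.00): a=3.1776, h=9.4817
  candidates: C₊=(9.2745,9.4487) cross=60.258; C₋=(-2.3068,-5.5675) cross=-60.258
  mode + wants cross > 0 → take C=(9.2745,9.4487) (cross=60.258)
ex = (C−B)/|BC| = (0.8307,0.5568); ey = (-0.5568,0.8307)
P = B + 2.78·ex + 0.86·ey = (2.7982,6.1433)

2.80 6.14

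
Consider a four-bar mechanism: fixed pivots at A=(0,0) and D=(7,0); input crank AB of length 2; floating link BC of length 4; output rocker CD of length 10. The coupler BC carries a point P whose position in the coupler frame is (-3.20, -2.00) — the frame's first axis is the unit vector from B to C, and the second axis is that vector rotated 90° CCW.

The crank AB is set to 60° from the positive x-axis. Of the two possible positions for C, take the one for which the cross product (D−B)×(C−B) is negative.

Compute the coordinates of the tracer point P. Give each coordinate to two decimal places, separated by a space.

3.82 4.24

A=(0,0), D=(7.00,0)
B = A + 2.00·(cos60°, sin60°) = (1.0000, 1.7321)
|BD| = 6.2450
circle(B,4.00) ∩ circle(D,10.00): a=-3.6029, h=1.7376
  candidates: C₊=(-1.9796,4.4007) cross=10.851; C₋=(-2.9435,1.0619) cross=-10.851
  mode - wants cross < 0 → take C=(-2.9435,1.0619) (cross=-10.851)
ex = (C−B)/|BC| = (-0.9859,-0.1675); ey = (0.1675,-0.9859)
P = B + -3.20·ex + -2.00·ey = (3.8197,4.2399)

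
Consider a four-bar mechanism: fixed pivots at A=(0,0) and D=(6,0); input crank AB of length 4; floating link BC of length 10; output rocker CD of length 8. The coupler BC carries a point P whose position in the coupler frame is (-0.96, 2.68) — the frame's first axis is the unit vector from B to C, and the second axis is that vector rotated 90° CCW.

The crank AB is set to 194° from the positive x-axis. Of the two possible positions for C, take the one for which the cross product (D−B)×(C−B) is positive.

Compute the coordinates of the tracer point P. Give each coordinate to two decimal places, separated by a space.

-6.60 -0.12

A=(0,0), D=(6.00,0)
B = A + 4.00·(cos194°, sin194°) = (-3.8812, -0.9677)
|BD| = 9.9285
circle(B,10.00) ∩ circle(D,8.00): a=6.7772, h=7.3532
  candidates: C₊=(2.1471,7.0111) cross=73.006; C₋=(3.5804,-7.6253) cross=-73.006
  mode + wants cross > 0 → take C=(2.1471,7.0111) (cross=73.006)
ex = (C−B)/|BC| = (0.6028,0.7979); ey = (-0.7979,0.6028)
P = B + -0.96·ex + 2.68·ey = (-6.5982,-0.1181)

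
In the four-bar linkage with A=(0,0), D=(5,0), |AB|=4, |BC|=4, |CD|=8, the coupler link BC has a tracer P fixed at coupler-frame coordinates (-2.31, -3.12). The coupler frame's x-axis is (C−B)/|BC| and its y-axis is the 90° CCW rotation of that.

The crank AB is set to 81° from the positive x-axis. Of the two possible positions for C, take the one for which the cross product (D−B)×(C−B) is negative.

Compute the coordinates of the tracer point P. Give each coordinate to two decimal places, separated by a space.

A=(0,0), D=(5.00,0)
B = A + 4.00·(cos81°, sin81°) = (0.6257, 3.9508)
|BD| = 5.8943
circle(B,4.00) ∩ circle(D,8.00): a=-1.1246, h=3.8387
  candidates: C₊=(2.3641,7.5533) cross=22.626; C₋=(-2.7818,1.8558) cross=-22.626
  mode - wants cross < 0 → take C=(-2.7818,1.8558) (cross=-22.626)
ex = (C−B)/|BC| = (-0.8519,-0.5237); ey = (0.5237,-0.8519)
P = B + -2.31·ex + -3.12·ey = (0.9595,7.8185)

0.96 7.82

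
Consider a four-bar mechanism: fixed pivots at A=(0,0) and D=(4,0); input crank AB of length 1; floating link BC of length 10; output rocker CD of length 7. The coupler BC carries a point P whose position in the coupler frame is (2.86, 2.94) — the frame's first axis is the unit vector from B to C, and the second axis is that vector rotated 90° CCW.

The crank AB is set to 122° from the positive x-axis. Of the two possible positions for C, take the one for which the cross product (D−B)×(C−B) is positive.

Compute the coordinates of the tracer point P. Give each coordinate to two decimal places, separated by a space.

0.63 4.78

A=(0,0), D=(4.00,0)
B = A + 1.00·(cos122°, sin122°) = (-0.5299, 0.8480)
|BD| = 4.6086
circle(B,10.00) ∩ circle(D,7.00): a=7.8374, h=6.2109
  candidates: C₊=(8.3166,5.5107) cross=28.623; C₋=(6.0308,-6.6989) cross=-28.623
  mode + wants cross > 0 → take C=(8.3166,5.5107) (cross=28.623)
ex = (C−B)/|BC| = (0.8846,0.4663); ey = (-0.4663,0.8846)
P = B + 2.86·ex + 2.94·ey = (0.6294,4.7824)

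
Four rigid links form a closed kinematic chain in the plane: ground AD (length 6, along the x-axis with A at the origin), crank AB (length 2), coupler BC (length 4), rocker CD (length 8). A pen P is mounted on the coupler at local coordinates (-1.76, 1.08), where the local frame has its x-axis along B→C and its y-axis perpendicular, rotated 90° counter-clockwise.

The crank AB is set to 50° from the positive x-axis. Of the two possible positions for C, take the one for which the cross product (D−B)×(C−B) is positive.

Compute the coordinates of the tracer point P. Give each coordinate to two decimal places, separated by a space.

0.81 -0.48

A=(0,0), D=(6.00,0)
B = A + 2.00·(cos50°, sin50°) = (1.2856, 1.5321)
|BD| = 4.9571
circle(B,4.00) ∩ circle(D,8.00): a=-2.3630, h=3.2275
  candidates: C₊=(0.0358,5.3318) cross=15.999; C₋=(-1.9592,-0.8070) cross=-15.999
  mode + wants cross > 0 → take C=(0.0358,5.3318) (cross=15.999)
ex = (C−B)/|BC| = (-0.3124,0.9499); ey = (-0.9499,-0.3124)
P = B + -1.76·ex + 1.08·ey = (0.8095,-0.4772)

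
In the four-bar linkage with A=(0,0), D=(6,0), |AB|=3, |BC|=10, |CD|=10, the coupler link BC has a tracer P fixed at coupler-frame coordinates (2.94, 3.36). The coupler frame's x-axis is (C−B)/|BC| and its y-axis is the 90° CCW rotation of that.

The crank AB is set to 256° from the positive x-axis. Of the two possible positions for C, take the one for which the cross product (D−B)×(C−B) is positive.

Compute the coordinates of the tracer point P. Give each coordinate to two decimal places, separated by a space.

-4.18 -0.08

A=(0,0), D=(6.00,0)
B = A + 3.00·(cos256°, sin256°) = (-0.7258, -2.9109)
|BD| = 7.3287
circle(B,10.00) ∩ circle(D,10.00): a=3.6643, h=9.3044
  candidates: C₊=(-1.0585,7.0836) cross=68.189; C₋=(6.3328,-9.9945) cross=-68.189
  mode + wants cross > 0 → take C=(-1.0585,7.0836) (cross=68.189)
ex = (C−B)/|BC| = (-0.0333,0.9994); ey = (-0.9994,-0.0333)
P = B + 2.94·ex + 3.36·ey = (-4.1817,-0.0843)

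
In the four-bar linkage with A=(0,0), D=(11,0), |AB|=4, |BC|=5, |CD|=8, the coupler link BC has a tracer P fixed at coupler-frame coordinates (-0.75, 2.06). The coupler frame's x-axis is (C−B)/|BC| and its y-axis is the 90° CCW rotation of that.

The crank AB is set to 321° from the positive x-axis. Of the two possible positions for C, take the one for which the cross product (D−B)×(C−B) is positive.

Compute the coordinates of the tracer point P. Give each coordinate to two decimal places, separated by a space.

1.01 -3.15

A=(0,0), D=(11.00,0)
B = A + 4.00·(cos321°, sin321°) = (3.1086, -2.5173)
|BD| = 8.2832
circle(B,5.00) ∩ circle(D,8.00): a=1.7874, h=4.6696
  candidates: C₊=(3.3924,2.4747) cross=38.679; C₋=(6.2306,-6.4228) cross=-38.679
  mode + wants cross > 0 → take C=(3.3924,2.4747) (cross=38.679)
ex = (C−B)/|BC| = (0.0568,0.9984); ey = (-0.9984,0.0568)
P = B + -0.75·ex + 2.06·ey = (1.0093,-3.1492)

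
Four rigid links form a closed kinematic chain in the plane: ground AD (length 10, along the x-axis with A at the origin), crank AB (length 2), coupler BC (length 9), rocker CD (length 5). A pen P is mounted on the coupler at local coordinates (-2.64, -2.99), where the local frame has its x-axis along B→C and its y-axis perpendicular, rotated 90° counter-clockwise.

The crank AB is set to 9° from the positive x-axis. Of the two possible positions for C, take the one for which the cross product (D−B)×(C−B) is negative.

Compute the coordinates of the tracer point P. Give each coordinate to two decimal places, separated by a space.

-1.91 -0.57

A=(0,0), D=(10.00,0)
B = A + 2.00·(cos9°, sin9°) = (1.9754, 0.3129)
|BD| = 8.0307
circle(B,9.00) ∩ circle(D,5.00): a=7.5020, h=4.9720
  candidates: C₊=(9.6654,4.9888) cross=39.928; C₋=(9.2779,-4.9476) cross=-39.928
  mode - wants cross < 0 → take C=(9.2779,-4.9476) (cross=-39.928)
ex = (C−B)/|BC| = (0.8114,-0.5845); ey = (0.5845,0.8114)
P = B + -2.64·ex + -2.99·ey = (-1.9144,-0.5701)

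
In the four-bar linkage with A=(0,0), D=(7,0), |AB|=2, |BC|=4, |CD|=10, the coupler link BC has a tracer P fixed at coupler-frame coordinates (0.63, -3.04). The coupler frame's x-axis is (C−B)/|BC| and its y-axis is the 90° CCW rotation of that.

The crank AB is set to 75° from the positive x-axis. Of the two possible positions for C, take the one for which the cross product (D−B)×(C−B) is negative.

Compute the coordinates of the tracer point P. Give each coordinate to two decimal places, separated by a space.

A=(0,0), D=(7.00,0)
B = A + 2.00·(cos75°, sin75°) = (0.5176, 1.9319)
|BD| = 6.7641
circle(B,4.00) ∩ circle(D,10.00): a=-2.8272, h=2.8297
  candidates: C₊=(-1.3836,5.4511) cross=19.140; C₋=(-3.0000,0.0275) cross=-19.140
  mode - wants cross < 0 → take C=(-3.0000,0.0275) (cross=-19.140)
ex = (C−B)/|BC| = (-0.8794,-0.4761); ey = (0.4761,-0.8794)
P = B + 0.63·ex + -3.04·ey = (-1.4837,4.3053)

-1.48 4.31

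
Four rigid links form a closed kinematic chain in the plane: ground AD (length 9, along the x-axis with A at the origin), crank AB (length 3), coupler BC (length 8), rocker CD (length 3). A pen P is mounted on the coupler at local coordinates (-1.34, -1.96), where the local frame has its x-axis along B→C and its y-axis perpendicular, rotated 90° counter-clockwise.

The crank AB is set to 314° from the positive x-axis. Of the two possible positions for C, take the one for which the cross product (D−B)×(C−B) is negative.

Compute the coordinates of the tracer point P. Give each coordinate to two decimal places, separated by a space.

A=(0,0), D=(9.00,0)
B = A + 3.00·(cos314°, sin314°) = (2.0840, -2.1580)
|BD| = 7.2449
circle(B,8.00) ∩ circle(D,3.00): a=7.4182, h=2.9950
  candidates: C₊=(8.2734,2.9107) cross=21.698; C₋=(10.0576,-2.8074) cross=-21.698
  mode - wants cross < 0 → take C=(10.0576,-2.8074) (cross=-21.698)
ex = (C−B)/|BC| = (0.9967,-0.0812); ey = (0.0812,0.9967)
P = B + -1.34·ex + -1.96·ey = (0.5893,-4.0028)

0.59 -4.00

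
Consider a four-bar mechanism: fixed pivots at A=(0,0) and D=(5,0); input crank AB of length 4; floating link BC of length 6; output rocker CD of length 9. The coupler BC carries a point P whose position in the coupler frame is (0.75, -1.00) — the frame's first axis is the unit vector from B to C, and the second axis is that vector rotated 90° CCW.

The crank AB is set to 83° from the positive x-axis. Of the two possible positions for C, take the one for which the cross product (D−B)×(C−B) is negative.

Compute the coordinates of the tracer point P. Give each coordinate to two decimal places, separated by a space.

-0.74 4.22

A=(0,0), D=(5.00,0)
B = A + 4.00·(cos83°, sin83°) = (0.4875, 3.9702)
|BD| = 6.0104
circle(B,6.00) ∩ circle(D,9.00): a=-0.7383, h=5.9544
  candidates: C₊=(3.8664,8.9283) cross=35.789; C₋=(-4.0000,-0.0126) cross=-35.789
  mode - wants cross < 0 → take C=(-4.0000,-0.0126) (cross=-35.789)
ex = (C−B)/|BC| = (-0.7479,-0.6638); ey = (0.6638,-0.7479)
P = B + 0.75·ex + -1.00·ey = (-0.7373,4.2202)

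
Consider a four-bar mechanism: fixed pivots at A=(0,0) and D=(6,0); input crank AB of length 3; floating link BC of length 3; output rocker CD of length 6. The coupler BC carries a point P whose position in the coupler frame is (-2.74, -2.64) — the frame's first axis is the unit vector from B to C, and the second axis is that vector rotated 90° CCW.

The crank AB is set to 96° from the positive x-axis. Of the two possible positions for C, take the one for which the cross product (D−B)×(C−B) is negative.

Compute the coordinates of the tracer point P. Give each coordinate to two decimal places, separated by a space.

A=(0,0), D=(6.00,0)
B = A + 3.00·(cos96°, sin96°) = (-0.3136, 2.9836)
|BD| = 6.9831
circle(B,3.00) ∩ circle(D,6.00): a=1.5583, h=2.5635
  candidates: C₊=(2.1906,4.6356) cross=17.901; C₋=(-0.0000,0.0000) cross=-17.901
  mode - wants cross < 0 → take C=(-0.0000,0.0000) (cross=-17.901)
ex = (C−B)/|BC| = (0.1045,-0.9945); ey = (0.9945,0.1045)
P = B + -2.74·ex + -2.64·ey = (-3.2255,5.4326)

-3.23 5.43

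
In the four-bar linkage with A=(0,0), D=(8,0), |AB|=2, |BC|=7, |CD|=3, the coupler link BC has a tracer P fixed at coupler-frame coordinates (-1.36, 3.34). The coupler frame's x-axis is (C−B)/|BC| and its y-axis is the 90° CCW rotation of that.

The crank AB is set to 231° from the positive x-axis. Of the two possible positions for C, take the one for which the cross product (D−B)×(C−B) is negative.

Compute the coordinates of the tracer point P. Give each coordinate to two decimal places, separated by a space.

-2.42 1.86

A=(0,0), D=(8.00,0)
B = A + 2.00·(cos231°, sin231°) = (-1.2586, -1.5543)
|BD| = 9.3882
circle(B,7.00) ∩ circle(D,3.00): a=6.8244, h=1.5579
  candidates: C₊=(5.2137,1.1120) cross=14.626; C₋=(5.7295,-1.9609) cross=-14.626
  mode - wants cross < 0 → take C=(5.7295,-1.9609) (cross=-14.626)
ex = (C−B)/|BC| = (0.9983,-0.0581); ey = (0.0581,0.9983)
P = B + -1.36·ex + 3.34·ey = (-2.4223,1.8591)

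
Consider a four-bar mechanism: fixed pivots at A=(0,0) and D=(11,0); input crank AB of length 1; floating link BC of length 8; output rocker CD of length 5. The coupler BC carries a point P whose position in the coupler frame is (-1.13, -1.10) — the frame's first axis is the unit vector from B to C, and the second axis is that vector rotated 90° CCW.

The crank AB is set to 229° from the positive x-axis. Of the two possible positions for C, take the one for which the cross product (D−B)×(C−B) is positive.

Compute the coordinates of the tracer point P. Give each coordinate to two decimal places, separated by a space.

A=(0,0), D=(11.00,0)
B = A + 1.00·(cos229°, sin229°) = (-0.6561, -0.7547)
|BD| = 11.6805
circle(B,8.00) ∩ circle(D,5.00): a=7.5097, h=2.7576
  candidates: C₊=(6.6598,2.4824) cross=32.211; C₋=(7.0161,-3.0214) cross=-32.211
  mode + wants cross > 0 → take C=(6.6598,2.4824) (cross=32.211)
ex = (C−B)/|BC| = (0.9145,0.4046); ey = (-0.4046,0.9145)
P = B + -1.13·ex + -1.10·ey = (-1.2443,-2.2179)

-1.24 -2.22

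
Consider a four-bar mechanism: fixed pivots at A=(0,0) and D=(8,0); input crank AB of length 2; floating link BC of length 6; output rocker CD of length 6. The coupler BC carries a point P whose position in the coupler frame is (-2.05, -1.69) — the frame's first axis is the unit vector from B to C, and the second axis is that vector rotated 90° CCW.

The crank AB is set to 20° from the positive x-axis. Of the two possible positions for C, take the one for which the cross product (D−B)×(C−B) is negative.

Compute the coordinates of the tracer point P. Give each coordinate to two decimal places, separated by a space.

A=(0,0), D=(8.00,0)
B = A + 2.00·(cos20°, sin20°) = (1.8794, 0.6840)
|BD| = 6.1587
circle(B,6.00) ∩ circle(D,6.00): a=3.0794, h=5.1495
  candidates: C₊=(5.5116,5.4597) cross=31.714; C₋=(4.3677,-4.7756) cross=-31.714
  mode - wants cross < 0 → take C=(4.3677,-4.7756) (cross=-31.714)
ex = (C−B)/|BC| = (0.4147,-0.9099); ey = (0.9099,0.4147)
P = B + -2.05·ex + -1.69·ey = (-0.5086,1.8485)

-0.51 1.85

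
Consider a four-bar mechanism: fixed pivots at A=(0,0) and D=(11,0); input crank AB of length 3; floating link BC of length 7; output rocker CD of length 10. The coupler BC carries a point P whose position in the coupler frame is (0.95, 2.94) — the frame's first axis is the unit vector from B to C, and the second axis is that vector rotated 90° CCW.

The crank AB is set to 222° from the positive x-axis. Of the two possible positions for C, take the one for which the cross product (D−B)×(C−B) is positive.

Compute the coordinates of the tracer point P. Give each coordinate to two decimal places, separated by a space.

-4.11 0.44

A=(0,0), D=(11.00,0)
B = A + 3.00·(cos222°, sin222°) = (-2.2294, -2.0074)
|BD| = 13.3809
circle(B,7.00) ∩ circle(D,10.00): a=4.7847, h=5.1094
  candidates: C₊=(1.7346,3.7620) cross=68.369; C₋=(3.2677,-6.3412) cross=-68.369
  mode + wants cross > 0 → take C=(1.7346,3.7620) (cross=68.369)
ex = (C−B)/|BC| = (0.5663,0.8242); ey = (-0.8242,0.5663)
P = B + 0.95·ex + 2.94·ey = (-4.1146,0.4405)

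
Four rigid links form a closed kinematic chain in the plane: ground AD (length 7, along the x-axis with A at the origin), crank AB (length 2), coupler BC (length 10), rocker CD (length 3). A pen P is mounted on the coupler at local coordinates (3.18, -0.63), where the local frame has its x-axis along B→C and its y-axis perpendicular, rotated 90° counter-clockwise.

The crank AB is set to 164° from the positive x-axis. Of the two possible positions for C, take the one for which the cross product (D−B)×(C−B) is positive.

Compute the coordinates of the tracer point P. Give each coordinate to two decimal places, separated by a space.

A=(0,0), D=(7.00,0)
B = A + 2.00·(cos164°, sin164°) = (-1.9225, 0.5513)
|BD| = 8.9395
circle(B,10.00) ∩ circle(D,3.00): a=9.5595, h=2.9352
  candidates: C₊=(7.7998,2.8914) cross=26.240; C₋=(7.4378,-2.9679) cross=-26.240
  mode + wants cross > 0 → take C=(7.7998,2.8914) (cross=26.240)
ex = (C−B)/|BC| = (0.9722,0.2340); ey = (-0.2340,0.9722)
P = B + 3.18·ex + -0.63·ey = (1.3166,0.6829)

1.32 0.68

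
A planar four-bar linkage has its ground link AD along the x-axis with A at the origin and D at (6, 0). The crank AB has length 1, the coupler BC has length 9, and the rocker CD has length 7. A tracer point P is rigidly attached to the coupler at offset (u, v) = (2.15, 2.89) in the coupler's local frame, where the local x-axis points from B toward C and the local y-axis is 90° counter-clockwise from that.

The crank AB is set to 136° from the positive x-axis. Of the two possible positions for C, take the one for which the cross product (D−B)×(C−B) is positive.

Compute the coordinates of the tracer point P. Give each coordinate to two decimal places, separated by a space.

-1.21 4.26

A=(0,0), D=(6.00,0)
B = A + 1.00·(cos136°, sin136°) = (-0.7193, 0.6947)
|BD| = 6.7552
circle(B,9.00) ∩ circle(D,7.00): a=5.7461, h=6.9269
  candidates: C₊=(5.7087,6.9939) cross=46.792; C₋=(4.2840,-6.7864) cross=-46.792
  mode + wants cross > 0 → take C=(5.7087,6.9939) (cross=46.792)
ex = (C−B)/|BC| = (0.7142,0.6999); ey = (-0.6999,0.7142)
P = B + 2.15·ex + 2.89·ey = (-1.2065,4.2636)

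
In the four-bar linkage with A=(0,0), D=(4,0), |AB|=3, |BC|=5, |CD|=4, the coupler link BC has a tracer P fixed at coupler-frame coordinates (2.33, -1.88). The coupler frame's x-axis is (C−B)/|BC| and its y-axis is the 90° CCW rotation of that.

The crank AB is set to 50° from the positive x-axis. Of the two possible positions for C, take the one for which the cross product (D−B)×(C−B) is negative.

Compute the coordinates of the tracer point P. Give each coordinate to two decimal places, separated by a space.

A=(0,0), D=(4.00,0)
B = A + 3.00·(cos50°, sin50°) = (1.9284, 2.2981)
|BD| = 3.0940
circle(B,5.00) ∩ circle(D,4.00): a=3.0014, h=3.9989
  candidates: C₊=(6.9082,2.7463) cross=12.373; C₋=(0.9677,-2.6087) cross=-12.373
  mode - wants cross < 0 → take C=(0.9677,-2.6087) (cross=-12.373)
ex = (C−B)/|BC| = (-0.1921,-0.9814); ey = (0.9814,-0.1921)
P = B + 2.33·ex + -1.88·ey = (-0.3643,0.3727)

-0.36 0.37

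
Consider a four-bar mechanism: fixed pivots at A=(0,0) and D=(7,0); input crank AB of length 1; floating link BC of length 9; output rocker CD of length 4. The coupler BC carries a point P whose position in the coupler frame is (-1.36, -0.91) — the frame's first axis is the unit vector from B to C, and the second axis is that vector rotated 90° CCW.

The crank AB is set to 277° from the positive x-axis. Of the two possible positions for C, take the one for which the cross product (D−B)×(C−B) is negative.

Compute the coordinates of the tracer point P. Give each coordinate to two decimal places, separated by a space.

-1.44 -1.47

A=(0,0), D=(7.00,0)
B = A + 1.00·(cos277°, sin277°) = (0.1219, -0.9925)
|BD| = 6.9494
circle(B,9.00) ∩ circle(D,4.00): a=8.1514, h=3.8151
  candidates: C₊=(7.6448,3.9477) cross=26.513; C₋=(8.7346,-3.6043) cross=-26.513
  mode - wants cross < 0 → take C=(8.7346,-3.6043) (cross=-26.513)
ex = (C−B)/|BC| = (0.9570,-0.2902); ey = (0.2902,0.9570)
P = B + -1.36·ex + -0.91·ey = (-1.4437,-1.4687)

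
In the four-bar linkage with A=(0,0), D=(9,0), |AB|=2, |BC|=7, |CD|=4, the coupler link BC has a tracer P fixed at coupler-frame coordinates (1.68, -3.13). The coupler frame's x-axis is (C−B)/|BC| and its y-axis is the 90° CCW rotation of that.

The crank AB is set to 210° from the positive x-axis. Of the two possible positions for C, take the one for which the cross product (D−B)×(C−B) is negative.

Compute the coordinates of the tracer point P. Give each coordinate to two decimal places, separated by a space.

-0.24 -4.22

A=(0,0), D=(9.00,0)
B = A + 2.00·(cos210°, sin210°) = (-1.7321, -1.0000)
|BD| = 10.7785
circle(B,7.00) ∩ circle(D,4.00): a=6.9201, h=1.0547
  candidates: C₊=(5.0603,0.6922) cross=11.368; C₋=(5.2560,-1.4081) cross=-11.368
  mode - wants cross < 0 → take C=(5.2560,-1.4081) (cross=-11.368)
ex = (C−B)/|BC| = (0.9983,-0.0583); ey = (0.0583,0.9983)
P = B + 1.68·ex + -3.13·ey = (-0.2374,-4.2226)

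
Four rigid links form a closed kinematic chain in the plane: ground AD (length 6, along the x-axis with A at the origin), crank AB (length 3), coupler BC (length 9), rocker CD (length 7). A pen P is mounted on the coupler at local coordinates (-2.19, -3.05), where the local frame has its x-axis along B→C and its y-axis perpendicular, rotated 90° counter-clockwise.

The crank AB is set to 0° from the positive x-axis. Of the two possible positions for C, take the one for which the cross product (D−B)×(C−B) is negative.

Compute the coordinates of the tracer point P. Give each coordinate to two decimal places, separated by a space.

-0.65 -0.89

A=(0,0), D=(6.00,0)
B = A + 3.00·(cos0°, sin0°) = (3.0000, 0.0000)
|BD| = 3.0000
circle(B,9.00) ∩ circle(D,7.00): a=6.8333, h=5.8571
  candidates: C₊=(9.8333,5.8571) cross=17.571; C₋=(9.8333,-5.8571) cross=-17.571
  mode - wants cross < 0 → take C=(9.8333,-5.8571) (cross=-17.571)
ex = (C−B)/|BC| = (0.7593,-0.6508); ey = (0.6508,0.7593)
P = B + -2.19·ex + -3.05·ey = (-0.6477,-0.8905)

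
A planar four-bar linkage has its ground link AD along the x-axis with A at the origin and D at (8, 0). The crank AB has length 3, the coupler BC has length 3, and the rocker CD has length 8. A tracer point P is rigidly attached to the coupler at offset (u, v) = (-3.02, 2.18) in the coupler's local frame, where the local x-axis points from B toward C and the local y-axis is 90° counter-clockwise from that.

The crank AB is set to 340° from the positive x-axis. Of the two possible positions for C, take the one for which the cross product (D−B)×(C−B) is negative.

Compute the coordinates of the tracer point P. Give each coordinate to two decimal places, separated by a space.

A=(0,0), D=(8.00,0)
B = A + 3.00·(cos340°, sin340°) = (2.8191, -1.0261)
|BD| = 5.2815
circle(B,3.00) ∩ circle(D,8.00): a=-2.5660, h=1.5542
  candidates: C₊=(0.0000,0.0000) cross=8.208; C₋=(0.6039,-3.0491) cross=-8.208
  mode - wants cross < 0 → take C=(0.6039,-3.0491) (cross=-8.208)
ex = (C−B)/|BC| = (-0.7384,-0.6744); ey = (0.6744,-0.7384)
P = B + -3.02·ex + 2.18·ey = (6.5192,-0.5992)

6.52 -0.60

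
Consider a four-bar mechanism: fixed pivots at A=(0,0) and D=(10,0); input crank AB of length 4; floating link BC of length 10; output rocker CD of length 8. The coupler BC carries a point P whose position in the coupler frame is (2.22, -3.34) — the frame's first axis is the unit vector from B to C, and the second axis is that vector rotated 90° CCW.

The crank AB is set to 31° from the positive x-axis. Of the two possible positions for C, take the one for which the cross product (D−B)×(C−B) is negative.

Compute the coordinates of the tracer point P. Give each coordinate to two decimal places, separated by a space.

A=(0,0), D=(10.00,0)
B = A + 4.00·(cos31°, sin31°) = (3.4287, 2.0602)
|BD| = 6.8867
circle(B,10.00) ∩ circle(D,8.00): a=6.0571, h=7.9569
  candidates: C₊=(11.5887,7.8407) cross=54.797; C₋=(6.8281,-7.3443) cross=-54.797
  mode - wants cross < 0 → take C=(6.8281,-7.3443) (cross=-54.797)
ex = (C−B)/|BC| = (0.3399,-0.9404); ey = (0.9404,0.3399)
P = B + 2.22·ex + -3.34·ey = (1.0422,-1.1630)

1.04 -1.16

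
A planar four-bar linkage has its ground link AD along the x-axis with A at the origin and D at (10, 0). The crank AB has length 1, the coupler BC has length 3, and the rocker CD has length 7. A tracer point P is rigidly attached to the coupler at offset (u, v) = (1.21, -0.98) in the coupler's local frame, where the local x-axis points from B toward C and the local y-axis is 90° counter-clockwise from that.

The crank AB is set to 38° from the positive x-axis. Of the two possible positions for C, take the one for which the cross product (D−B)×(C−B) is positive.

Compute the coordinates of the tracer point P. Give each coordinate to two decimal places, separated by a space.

2.33 0.41

A=(0,0), D=(10.00,0)
B = A + 1.00·(cos38°, sin38°) = (0.7880, 0.6157)
|BD| = 9.2325
circle(B,3.00) ∩ circle(D,7.00): a=2.4500, h=1.7313
  candidates: C₊=(3.3480,2.1797) cross=15.984; C₋=(3.1171,-1.2752) cross=-15.984
  mode + wants cross > 0 → take C=(3.3480,2.1797) (cross=15.984)
ex = (C−B)/|BC| = (0.8533,0.5214); ey = (-0.5214,0.8533)
P = B + 1.21·ex + -0.98·ey = (2.3315,0.4102)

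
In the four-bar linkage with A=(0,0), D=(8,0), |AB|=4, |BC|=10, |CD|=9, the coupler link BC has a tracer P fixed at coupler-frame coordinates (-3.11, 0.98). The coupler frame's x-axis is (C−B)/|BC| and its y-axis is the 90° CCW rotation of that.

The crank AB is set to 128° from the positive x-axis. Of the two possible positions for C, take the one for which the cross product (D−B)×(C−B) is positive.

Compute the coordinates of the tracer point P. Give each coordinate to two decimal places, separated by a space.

A=(0,0), D=(8.00,0)
B = A + 4.00·(cos128°, sin128°) = (-2.4626, 3.1520)
|BD| = 10.9271
circle(B,10.00) ∩ circle(D,9.00): a=6.3330, h=7.7391
  candidates: C₊=(5.8335,8.7354) cross=84.566; C₋=(1.3687,-6.0849) cross=-84.566
  mode + wants cross > 0 → take C=(5.8335,8.7354) (cross=84.566)
ex = (C−B)/|BC| = (0.8296,0.5583); ey = (-0.5583,0.8296)
P = B + -3.11·ex + 0.98·ey = (-5.5899,2.2287)

-5.59 2.23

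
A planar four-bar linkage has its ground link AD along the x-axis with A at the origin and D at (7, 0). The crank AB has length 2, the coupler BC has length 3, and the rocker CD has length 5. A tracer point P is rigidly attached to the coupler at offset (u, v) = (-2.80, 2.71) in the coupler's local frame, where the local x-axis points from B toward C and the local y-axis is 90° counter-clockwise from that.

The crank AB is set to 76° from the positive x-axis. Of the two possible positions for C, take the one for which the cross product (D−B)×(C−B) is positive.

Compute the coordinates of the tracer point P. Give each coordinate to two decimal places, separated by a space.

-3.21 3.17

A=(0,0), D=(7.00,0)
B = A + 2.00·(cos76°, sin76°) = (0.4838, 1.9406)
|BD| = 6.7990
circle(B,3.00) ∩ circle(D,5.00): a=2.2228, h=2.0147
  candidates: C₊=(3.1893,3.2370) cross=13.698; C₋=(2.0392,-0.6247) cross=-13.698
  mode + wants cross > 0 → take C=(3.1893,3.2370) (cross=13.698)
ex = (C−B)/|BC| = (0.9018,0.4321); ey = (-0.4321,0.9018)
P = B + -2.80·ex + 2.71·ey = (-3.2123,3.1745)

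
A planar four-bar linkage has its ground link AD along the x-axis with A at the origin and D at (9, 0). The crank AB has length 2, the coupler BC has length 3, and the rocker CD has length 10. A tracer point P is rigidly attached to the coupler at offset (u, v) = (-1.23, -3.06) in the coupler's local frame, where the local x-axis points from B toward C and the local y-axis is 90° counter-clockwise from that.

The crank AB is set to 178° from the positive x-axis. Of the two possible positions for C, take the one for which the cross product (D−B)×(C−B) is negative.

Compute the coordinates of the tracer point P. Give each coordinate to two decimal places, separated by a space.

A=(0,0), D=(9.00,0)
B = A + 2.00·(cos178°, sin178°) = (-1.9988, 0.0698)
|BD| = 10.9990
circle(B,3.00) ∩ circle(D,10.00): a=1.3628, h=2.6726
  candidates: C₊=(-0.6191,2.7337) cross=29.396; C₋=(-0.6530,-2.6114) cross=-29.396
  mode - wants cross < 0 → take C=(-0.6530,-2.6114) (cross=-29.396)
ex = (C−B)/|BC| = (0.4486,-0.8937); ey = (0.8937,0.4486)
P = B + -1.23·ex + -3.06·ey = (-5.2854,-0.2036)

-5.29 -0.20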